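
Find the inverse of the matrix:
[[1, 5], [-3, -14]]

For [[a,b],[c,d]], inverse = (1/det)·[[d,-b],[-c,a]]
det = (1)(-14) - (5)(-3) = -14 - -15 = 1
Inverse = [[-14, -5], [3, 1]]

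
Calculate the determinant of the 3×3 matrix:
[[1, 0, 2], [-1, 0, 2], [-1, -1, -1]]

Expansion along first row:
det = 1·det([[0,2],[-1,-1]]) - 0·det([[-1,2],[-1,-1]]) + 2·det([[-1,0],[-1,-1]])
    = 1·(0·-1 - 2·-1) - 0·(-1·-1 - 2·-1) + 2·(-1·-1 - 0·-1)
    = 1·2 - 0·3 + 2·1
    = 2 + 0 + 2 = 4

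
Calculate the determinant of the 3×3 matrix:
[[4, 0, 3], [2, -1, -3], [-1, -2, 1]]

Expansion along first row:
det = 4·det([[-1,-3],[-2,1]]) - 0·det([[2,-3],[-1,1]]) + 3·det([[2,-1],[-1,-2]])
    = 4·(-1·1 - -3·-2) - 0·(2·1 - -3·-1) + 3·(2·-2 - -1·-1)
    = 4·-7 - 0·-1 + 3·-5
    = -28 + 0 + -15 = -43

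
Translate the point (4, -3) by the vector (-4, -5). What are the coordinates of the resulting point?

Translation by (-4, -5) (homogeneous matrix [[1, 0, -4], [0, 1, -5], [0, 0, 1]]):
x' = 4 + -4 = 0
y' = -3 + -5 = -8
Result: (0, -8)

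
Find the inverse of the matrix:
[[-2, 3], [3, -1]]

For [[a,b],[c,d]], inverse = (1/det)·[[d,-b],[-c,a]]
det = (-2)(-1) - (3)(3) = 2 - 9 = -7
Inverse = (1/-7)·[[-1, -3], [-3, -2]]
= [[1/7, 3/7], [3/7, 2/7]]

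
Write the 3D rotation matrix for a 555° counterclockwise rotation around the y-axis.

Rotation matrix for counterclockwise 555° around y-axis:
cos(555°) = -0.9659, sin(555°) = -0.2588
Result: [[-0.9659, 0, -0.2588], [0, 1, 0], [0.2588, 0, -0.9659]]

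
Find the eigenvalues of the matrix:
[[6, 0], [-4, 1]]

Characteristic equation: det(A - λI) = 0
λ² - (trace)λ + (det) = 0
trace = 6 + 1 = 7, det = (6)(1) - (0)(-4) = 6
λ² - (7)λ + (6) = 0
λ = (7 ± √((7)² - 4·(6))) / 2 = (7 ± √25) / 2
Solving: λ = 1, 6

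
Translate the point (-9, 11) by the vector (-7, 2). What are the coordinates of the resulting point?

Translation by (-7, 2) (homogeneous matrix [[1, 0, -7], [0, 1, 2], [0, 0, 1]]):
x' = -9 + -7 = -16
y' = 11 + 2 = 13
Result: (-16, 13)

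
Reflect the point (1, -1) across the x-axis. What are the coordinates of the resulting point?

Reflection across x-axis: (1, -1) → (1, 1)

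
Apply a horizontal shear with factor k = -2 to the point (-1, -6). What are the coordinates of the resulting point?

Shear matrix for horizontal shear with factor k = -2:
[[1, -2], [0, 1]]
Result: (-1, -6) → (11, -6)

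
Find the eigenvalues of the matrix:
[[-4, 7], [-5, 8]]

Characteristic equation: det(A - λI) = 0
λ² - (trace)λ + (det) = 0
trace = -4 + 8 = 4, det = (-4)(8) - (7)(-5) = 3
λ² - (4)λ + (3) = 0
λ = (4 ± √((4)² - 4·(3))) / 2 = (4 ± √4) / 2
Solving: λ = 1, 3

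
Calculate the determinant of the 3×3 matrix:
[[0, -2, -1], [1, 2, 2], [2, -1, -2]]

Expansion along first row:
det = 0·det([[2,2],[-1,-2]]) - -2·det([[1,2],[2,-2]]) + -1·det([[1,2],[2,-1]])
    = 0·(2·-2 - 2·-1) - -2·(1·-2 - 2·2) + -1·(1·-1 - 2·2)
    = 0·-2 - -2·-6 + -1·-5
    = 0 + -12 + 5 = -7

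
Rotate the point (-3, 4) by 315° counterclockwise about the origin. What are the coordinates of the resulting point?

Rotation matrix for 315°: [[cos 315°, -sin 315°], [sin 315°, cos 315°]] ≈ [[0.707107, 0.707107], [-0.707107, 0.707107]]
[[0.707107, 0.707107], [-0.707107, 0.707107]] × [-3, 4]ᵀ ≈ [0.7071, 4.9497]ᵀ
Result: (0.7071, 4.9497)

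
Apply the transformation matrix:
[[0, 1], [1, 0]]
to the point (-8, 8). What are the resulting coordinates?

Matrix multiplication:
[[0, 1], [1, 0]] × [-8, 8]ᵀ
= [(0)(-8) + (1)(8), (1)(-8) + (0)(8)]ᵀ
= [8, -8]ᵀ
Result: (8, -8)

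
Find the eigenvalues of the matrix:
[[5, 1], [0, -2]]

Characteristic equation: det(A - λI) = 0
λ² - (trace)λ + (det) = 0
trace = 5 + -2 = 3, det = (5)(-2) - (1)(0) = -10
λ² - (3)λ + (-10) = 0
λ = (3 ± √((3)² - 4·(-10))) / 2 = (3 ± √49) / 2
Solving: λ = -2, 5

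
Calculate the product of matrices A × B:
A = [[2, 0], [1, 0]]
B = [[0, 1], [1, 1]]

Matrix multiplication:
C[0][0] = 2×0 + 0×1 = 0
C[0][1] = 2×1 + 0×1 = 2
C[1][0] = 1×0 + 0×1 = 0
C[1][1] = 1×1 + 0×1 = 1
Result: [[0, 2], [0, 1]]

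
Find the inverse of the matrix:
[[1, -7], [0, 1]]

For [[a,b],[c,d]], inverse = (1/det)·[[d,-b],[-c,a]]
det = (1)(1) - (-7)(0) = 1 - 0 = 1
Inverse = [[1, 7], [0, 1]]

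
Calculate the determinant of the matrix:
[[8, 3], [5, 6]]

For a 2×2 matrix [[a, b], [c, d]], det = ad - bc
det = (8)(6) - (3)(5) = 48 - 15 = 33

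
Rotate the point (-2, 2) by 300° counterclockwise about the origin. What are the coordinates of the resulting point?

Rotation matrix for 300°: [[cos 300°, -sin 300°], [sin 300°, cos 300°]] ≈ [[0.500000, 0.866025], [-0.866025, 0.500000]]
[[0.500000, 0.866025], [-0.866025, 0.500000]] × [-2, 2]ᵀ ≈ [0.7321, 2.7321]ᵀ
Result: (0.7321, 2.7321)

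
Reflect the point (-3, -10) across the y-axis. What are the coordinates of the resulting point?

Reflection across y-axis: (-3, -10) → (3, -10)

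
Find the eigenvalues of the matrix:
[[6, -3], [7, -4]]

Characteristic equation: det(A - λI) = 0
λ² - (trace)λ + (det) = 0
trace = 6 + -4 = 2, det = (6)(-4) - (-3)(7) = -3
λ² - (2)λ + (-3) = 0
λ = (2 ± √((2)² - 4·(-3))) / 2 = (2 ± √16) / 2
Solving: λ = -1, 3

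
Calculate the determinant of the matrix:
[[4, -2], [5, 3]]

For a 2×2 matrix [[a, b], [c, d]], det = ad - bc
det = (4)(3) - (-2)(5) = 12 - -10 = 22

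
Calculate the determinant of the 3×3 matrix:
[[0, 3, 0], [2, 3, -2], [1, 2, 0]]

Expansion along first row:
det = 0·det([[3,-2],[2,0]]) - 3·det([[2,-2],[1,0]]) + 0·det([[2,3],[1,2]])
    = 0·(3·0 - -2·2) - 3·(2·0 - -2·1) + 0·(2·2 - 3·1)
    = 0·4 - 3·2 + 0·1
    = 0 + -6 + 0 = -6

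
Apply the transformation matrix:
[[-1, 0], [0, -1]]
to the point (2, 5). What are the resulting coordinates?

Matrix multiplication:
[[-1, 0], [0, -1]] × [2, 5]ᵀ
= [(-1)(2) + (0)(5), (0)(2) + (-1)(5)]ᵀ
= [-2, -5]ᵀ
Result: (-2, -5)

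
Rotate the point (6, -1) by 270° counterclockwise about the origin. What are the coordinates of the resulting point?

Rotation matrix for 270°: [[cos 270°, -sin 270°], [sin 270°, cos 270°]] = [[0, 1], [-1, 0]]
[[0, 1], [-1, 0]] × [6, -1]ᵀ = [-1, -6]ᵀ
Result: (-1, -6)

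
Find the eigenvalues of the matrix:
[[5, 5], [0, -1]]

Characteristic equation: det(A - λI) = 0
λ² - (trace)λ + (det) = 0
trace = 5 + -1 = 4, det = (5)(-1) - (5)(0) = -5
λ² - (4)λ + (-5) = 0
λ = (4 ± √((4)² - 4·(-5))) / 2 = (4 ± √36) / 2
Solving: λ = -1, 5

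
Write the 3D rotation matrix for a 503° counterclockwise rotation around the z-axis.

Rotation matrix for counterclockwise 503° around z-axis:
cos(503°) = -0.7986, sin(503°) = 0.6018
Result: [[-0.7986, -0.6018, 0], [0.6018, -0.7986, 0], [0, 0, 1]]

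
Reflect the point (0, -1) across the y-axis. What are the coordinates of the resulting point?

Reflection across y-axis: (0, -1) → (0, -1)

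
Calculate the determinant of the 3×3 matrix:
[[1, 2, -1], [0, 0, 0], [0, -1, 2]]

Expansion along first row:
det = 1·det([[0,0],[-1,2]]) - 2·det([[0,0],[0,2]]) + -1·det([[0,0],[0,-1]])
    = 1·(0·2 - 0·-1) - 2·(0·2 - 0·0) + -1·(0·-1 - 0·0)
    = 1·0 - 2·0 + -1·0
    = 0 + 0 + 0 = 0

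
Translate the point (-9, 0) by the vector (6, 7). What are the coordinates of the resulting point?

Translation by (6, 7) (homogeneous matrix [[1, 0, 6], [0, 1, 7], [0, 0, 1]]):
x' = -9 + 6 = -3
y' = 0 + 7 = 7
Result: (-3, 7)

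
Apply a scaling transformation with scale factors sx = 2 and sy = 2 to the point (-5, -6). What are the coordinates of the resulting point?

Scaling matrix:
[[2, 0], [0, 2]]
Result: (-5 × 2, -6 × 2) = (-10, -12)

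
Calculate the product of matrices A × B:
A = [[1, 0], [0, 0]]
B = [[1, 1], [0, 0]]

Matrix multiplication:
C[0][0] = 1×1 + 0×0 = 1
C[0][1] = 1×1 + 0×0 = 1
C[1][0] = 0×1 + 0×0 = 0
C[1][1] = 0×1 + 0×0 = 0
Result: [[1, 1], [0, 0]]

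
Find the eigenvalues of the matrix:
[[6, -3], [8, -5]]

Characteristic equation: det(A - λI) = 0
λ² - (trace)λ + (det) = 0
trace = 6 + -5 = 1, det = (6)(-5) - (-3)(8) = -6
λ² - (1)λ + (-6) = 0
λ = (1 ± √((1)² - 4·(-6))) / 2 = (1 ± √25) / 2
Solving: λ = -2, 3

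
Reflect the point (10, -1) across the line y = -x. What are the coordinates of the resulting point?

Reflection across line y = -x: (10, -1) → (1, -10)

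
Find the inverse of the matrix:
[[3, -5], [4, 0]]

For [[a,b],[c,d]], inverse = (1/det)·[[d,-b],[-c,a]]
det = (3)(0) - (-5)(4) = 0 - -20 = 20
Inverse = (1/20)·[[0, 5], [-4, 3]]
= [[0, 1/4], [-1/5, 3/20]]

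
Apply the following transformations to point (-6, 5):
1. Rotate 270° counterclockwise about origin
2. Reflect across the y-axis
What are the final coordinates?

Step 1: Rotate 270° → (5, 6)
Step 2: Reflect across y-axis → (-5, 6)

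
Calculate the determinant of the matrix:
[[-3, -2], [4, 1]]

For a 2×2 matrix [[a, b], [c, d]], det = ad - bc
det = (-3)(1) - (-2)(4) = -3 - -8 = 5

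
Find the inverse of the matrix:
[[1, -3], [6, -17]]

For [[a,b],[c,d]], inverse = (1/det)·[[d,-b],[-c,a]]
det = (1)(-17) - (-3)(6) = -17 - -18 = 1
Inverse = [[-17, 3], [-6, 1]]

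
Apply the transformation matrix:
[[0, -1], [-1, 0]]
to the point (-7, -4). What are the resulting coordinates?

Matrix multiplication:
[[0, -1], [-1, 0]] × [-7, -4]ᵀ
= [(0)(-7) + (-1)(-4), (-1)(-7) + (0)(-4)]ᵀ
= [4, 7]ᵀ
Result: (4, 7)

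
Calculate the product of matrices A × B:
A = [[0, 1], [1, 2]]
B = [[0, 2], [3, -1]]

Matrix multiplication:
C[0][0] = 0×0 + 1×3 = 3
C[0][1] = 0×2 + 1×-1 = -1
C[1][0] = 1×0 + 2×3 = 6
C[1][1] = 1×2 + 2×-1 = 0
Result: [[3, -1], [6, 0]]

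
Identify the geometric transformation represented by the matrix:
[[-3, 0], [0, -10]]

This matrix represents: non-uniform scaling by sx = -3, sy = -10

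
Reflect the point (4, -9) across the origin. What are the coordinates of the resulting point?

Reflection across origin: (4, -9) → (-4, 9)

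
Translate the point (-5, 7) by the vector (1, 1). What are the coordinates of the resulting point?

Translation by (1, 1) (homogeneous matrix [[1, 0, 1], [0, 1, 1], [0, 0, 1]]):
x' = -5 + 1 = -4
y' = 7 + 1 = 8
Result: (-4, 8)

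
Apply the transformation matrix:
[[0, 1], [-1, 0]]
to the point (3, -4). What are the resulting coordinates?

Matrix multiplication:
[[0, 1], [-1, 0]] × [3, -4]ᵀ
= [(0)(3) + (1)(-4), (-1)(3) + (0)(-4)]ᵀ
= [-4, -3]ᵀ
Result: (-4, -3)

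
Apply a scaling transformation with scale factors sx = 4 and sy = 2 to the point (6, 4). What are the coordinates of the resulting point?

Scaling matrix:
[[4, 0], [0, 2]]
Result: (6 × 4, 4 × 2) = (24, 8)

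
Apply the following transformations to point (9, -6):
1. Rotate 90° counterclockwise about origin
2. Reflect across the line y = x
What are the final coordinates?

Step 1: Rotate 90° → (6, 9)
Step 2: Reflect across line y = x → (9, 6)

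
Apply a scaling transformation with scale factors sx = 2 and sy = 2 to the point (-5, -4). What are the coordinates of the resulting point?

Scaling matrix:
[[2, 0], [0, 2]]
Result: (-5 × 2, -4 × 2) = (-10, -8)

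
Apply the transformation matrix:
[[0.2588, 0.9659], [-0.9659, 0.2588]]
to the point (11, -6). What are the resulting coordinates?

Matrix multiplication:
[[0.2588, 0.9659], [-0.9659, 0.2588]] × [11, -6]ᵀ
= [(0.2588)(11) + (0.9659)(-6), (-0.9659)(11) + (0.2588)(-6)]ᵀ
= [-2.9486, -12.1777]ᵀ
Result: (-2.9486, -12.1777)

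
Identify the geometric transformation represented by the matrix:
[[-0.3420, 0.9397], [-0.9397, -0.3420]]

This matrix represents: rotation by 250° counterclockwise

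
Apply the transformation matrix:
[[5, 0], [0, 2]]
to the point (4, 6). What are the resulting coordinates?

Matrix multiplication:
[[5, 0], [0, 2]] × [4, 6]ᵀ
= [(5)(4) + (0)(6), (0)(4) + (2)(6)]ᵀ
= [20, 12]ᵀ
Result: (20, 12)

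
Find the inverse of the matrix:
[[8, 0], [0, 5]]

For [[a,b],[c,d]], inverse = (1/det)·[[d,-b],[-c,a]]
det = (8)(5) - (0)(0) = 40 - 0 = 40
Inverse = (1/40)·[[5, 0], [0, 8]]
= [[1/8, 0], [0, 1/5]]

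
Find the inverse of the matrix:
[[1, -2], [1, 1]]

For [[a,b],[c,d]], inverse = (1/det)·[[d,-b],[-c,a]]
det = (1)(1) - (-2)(1) = 1 - -2 = 3
Inverse = (1/3)·[[1, 2], [-1, 1]]
= [[1/3, 2/3], [-1/3, 1/3]]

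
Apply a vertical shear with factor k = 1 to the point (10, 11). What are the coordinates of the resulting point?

Shear matrix for vertical shear with factor k = 1:
[[1, 0], [1, 1]]
Result: (10, 11) → (10, 21)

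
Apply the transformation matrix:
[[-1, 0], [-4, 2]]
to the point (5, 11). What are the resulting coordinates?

Matrix multiplication:
[[-1, 0], [-4, 2]] × [5, 11]ᵀ
= [(-1)(5) + (0)(11), (-4)(5) + (2)(11)]ᵀ
= [-5, 2]ᵀ
Result: (-5, 2)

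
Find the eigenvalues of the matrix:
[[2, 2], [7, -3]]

Characteristic equation: det(A - λI) = 0
λ² - (trace)λ + (det) = 0
trace = 2 + -3 = -1, det = (2)(-3) - (2)(7) = -20
λ² - (-1)λ + (-20) = 0
λ = (-1 ± √((-1)² - 4·(-20))) / 2 = (-1 ± √81) / 2
Solving: λ = -5, 4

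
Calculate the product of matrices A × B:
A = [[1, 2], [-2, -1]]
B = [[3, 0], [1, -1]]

Matrix multiplication:
C[0][0] = 1×3 + 2×1 = 5
C[0][1] = 1×0 + 2×-1 = -2
C[1][0] = -2×3 + -1×1 = -7
C[1][1] = -2×0 + -1×-1 = 1
Result: [[5, -2], [-7, 1]]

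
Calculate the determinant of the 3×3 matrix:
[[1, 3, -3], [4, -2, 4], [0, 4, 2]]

Expansion along first row:
det = 1·det([[-2,4],[4,2]]) - 3·det([[4,4],[0,2]]) + -3·det([[4,-2],[0,4]])
    = 1·(-2·2 - 4·4) - 3·(4·2 - 4·0) + -3·(4·4 - -2·0)
    = 1·-20 - 3·8 + -3·16
    = -20 + -24 + -48 = -92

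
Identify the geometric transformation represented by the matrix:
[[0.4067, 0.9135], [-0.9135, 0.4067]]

This matrix represents: rotation by 294° counterclockwise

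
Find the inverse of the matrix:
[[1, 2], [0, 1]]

For [[a,b],[c,d]], inverse = (1/det)·[[d,-b],[-c,a]]
det = (1)(1) - (2)(0) = 1 - 0 = 1
Inverse = [[1, -2], [0, 1]]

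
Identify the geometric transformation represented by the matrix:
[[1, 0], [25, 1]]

This matrix represents: vertical shear with factor 25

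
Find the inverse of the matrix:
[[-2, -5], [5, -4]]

For [[a,b],[c,d]], inverse = (1/det)·[[d,-b],[-c,a]]
det = (-2)(-4) - (-5)(5) = 8 - -25 = 33
Inverse = (1/33)·[[-4, 5], [-5, -2]]
= [[-4/33, 5/33], [-5/33, -2/33]]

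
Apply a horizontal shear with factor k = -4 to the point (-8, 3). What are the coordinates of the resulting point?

Shear matrix for horizontal shear with factor k = -4:
[[1, -4], [0, 1]]
Result: (-8, 3) → (-20, 3)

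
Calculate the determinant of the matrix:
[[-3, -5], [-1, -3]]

For a 2×2 matrix [[a, b], [c, d]], det = ad - bc
det = (-3)(-3) - (-5)(-1) = 9 - 5 = 4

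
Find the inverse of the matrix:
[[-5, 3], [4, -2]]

For [[a,b],[c,d]], inverse = (1/det)·[[d,-b],[-c,a]]
det = (-5)(-2) - (3)(4) = 10 - 12 = -2
Inverse = (1/-2)·[[-2, -3], [-4, -5]]
= [[1, 3/2], [2, 5/2]]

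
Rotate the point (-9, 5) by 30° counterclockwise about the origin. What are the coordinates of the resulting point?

Rotation matrix for 30°: [[cos 30°, -sin 30°], [sin 30°, cos 30°]] ≈ [[0.866025, -0.500000], [0.500000, 0.866025]]
[[0.866025, -0.500000], [0.500000, 0.866025]] × [-9, 5]ᵀ ≈ [-10.2942, -0.1699]ᵀ
Result: (-10.2942, -0.1699)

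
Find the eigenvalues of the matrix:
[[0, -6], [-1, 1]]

Characteristic equation: det(A - λI) = 0
λ² - (trace)λ + (det) = 0
trace = 0 + 1 = 1, det = (0)(1) - (-6)(-1) = -6
λ² - (1)λ + (-6) = 0
λ = (1 ± √((1)² - 4·(-6))) / 2 = (1 ± √25) / 2
Solving: λ = -2, 3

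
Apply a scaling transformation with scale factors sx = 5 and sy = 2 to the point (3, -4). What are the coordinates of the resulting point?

Scaling matrix:
[[5, 0], [0, 2]]
Result: (3 × 5, -4 × 2) = (15, -8)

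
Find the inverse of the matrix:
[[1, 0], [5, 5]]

For [[a,b],[c,d]], inverse = (1/det)·[[d,-b],[-c,a]]
det = (1)(5) - (0)(5) = 5 - 0 = 5
Inverse = (1/5)·[[5, 0], [-5, 1]]
= [[1, 0], [-1, 1/5]]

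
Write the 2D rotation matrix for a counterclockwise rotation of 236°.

Rotation matrix formula: [[cos θ, -sin θ], [sin θ, cos θ]]
For θ = 236°:
cos(236°) = -0.5592
sin(236°) = -0.8290
Result: [[-0.5592, 0.8290], [-0.8290, -0.5592]]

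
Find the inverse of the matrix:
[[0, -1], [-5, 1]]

For [[a,b],[c,d]], inverse = (1/det)·[[d,-b],[-c,a]]
det = (0)(1) - (-1)(-5) = 0 - 5 = -5
Inverse = (1/-5)·[[1, 1], [5, 0]]
= [[-1/5, -1/5], [-1, 0]]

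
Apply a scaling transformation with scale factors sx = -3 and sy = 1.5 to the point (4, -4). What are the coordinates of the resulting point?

Scaling matrix:
[[-3, 0], [0, 1.50]]
Result: (4 × -3, -4 × 1.5) = (-12, -6)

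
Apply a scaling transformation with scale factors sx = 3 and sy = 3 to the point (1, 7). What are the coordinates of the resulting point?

Scaling matrix:
[[3, 0], [0, 3]]
Result: (1 × 3, 7 × 3) = (3, 21)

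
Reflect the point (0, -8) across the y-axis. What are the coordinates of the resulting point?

Reflection across y-axis: (0, -8) → (0, -8)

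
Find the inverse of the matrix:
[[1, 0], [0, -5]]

For [[a,b],[c,d]], inverse = (1/det)·[[d,-b],[-c,a]]
det = (1)(-5) - (0)(0) = -5 - 0 = -5
Inverse = (1/-5)·[[-5, 0], [0, 1]]
= [[1, 0], [0, -1/5]]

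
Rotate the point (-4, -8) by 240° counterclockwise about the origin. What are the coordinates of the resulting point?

Rotation matrix for 240°: [[cos 240°, -sin 240°], [sin 240°, cos 240°]] ≈ [[-0.500000, 0.866025], [-0.866025, -0.500000]]
[[-0.500000, 0.866025], [-0.866025, -0.500000]] × [-4, -8]ᵀ ≈ [-4.9282, 7.4641]ᵀ
Result: (-4.9282, 7.4641)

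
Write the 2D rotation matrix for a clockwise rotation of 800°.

Rotation matrix formula: [[cos θ, -sin θ], [sin θ, cos θ]]
A clockwise rotation by 800° is equivalent to a counterclockwise rotation by -800°.
For θ = -800°:
cos(-800°) = 0.1736
sin(-800°) = -0.9848
Result: [[0.1736, 0.9848], [-0.9848, 0.1736]]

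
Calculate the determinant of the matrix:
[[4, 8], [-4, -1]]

For a 2×2 matrix [[a, b], [c, d]], det = ad - bc
det = (4)(-1) - (8)(-4) = -4 - -32 = 28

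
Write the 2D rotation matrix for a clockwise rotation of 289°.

Rotation matrix formula: [[cos θ, -sin θ], [sin θ, cos θ]]
A clockwise rotation by 289° is equivalent to a counterclockwise rotation by -289°.
For θ = -289°:
cos(-289°) = 0.3256
sin(-289°) = 0.9455
Result: [[0.3256, -0.9455], [0.9455, 0.3256]]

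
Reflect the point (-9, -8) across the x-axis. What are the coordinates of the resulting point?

Reflection across x-axis: (-9, -8) → (-9, 8)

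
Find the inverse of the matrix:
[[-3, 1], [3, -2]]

For [[a,b],[c,d]], inverse = (1/det)·[[d,-b],[-c,a]]
det = (-3)(-2) - (1)(3) = 6 - 3 = 3
Inverse = (1/3)·[[-2, -1], [-3, -3]]
= [[-2/3, -1/3], [-1, -1]]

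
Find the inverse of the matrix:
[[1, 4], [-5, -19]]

For [[a,b],[c,d]], inverse = (1/det)·[[d,-b],[-c,a]]
det = (1)(-19) - (4)(-5) = -19 - -20 = 1
Inverse = [[-19, -4], [5, 1]]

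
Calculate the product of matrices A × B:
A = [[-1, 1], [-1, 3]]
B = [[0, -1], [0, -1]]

Matrix multiplication:
C[0][0] = -1×0 + 1×0 = 0
C[0][1] = -1×-1 + 1×-1 = 0
C[1][0] = -1×0 + 3×0 = 0
C[1][1] = -1×-1 + 3×-1 = -2
Result: [[0, 0], [0, -2]]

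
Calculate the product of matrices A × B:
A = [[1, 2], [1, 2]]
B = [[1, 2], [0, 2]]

Matrix multiplication:
C[0][0] = 1×1 + 2×0 = 1
C[0][1] = 1×2 + 2×2 = 6
C[1][0] = 1×1 + 2×0 = 1
C[1][1] = 1×2 + 2×2 = 6
Result: [[1, 6], [1, 6]]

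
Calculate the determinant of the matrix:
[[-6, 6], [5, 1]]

For a 2×2 matrix [[a, b], [c, d]], det = ad - bc
det = (-6)(1) - (6)(5) = -6 - 30 = -36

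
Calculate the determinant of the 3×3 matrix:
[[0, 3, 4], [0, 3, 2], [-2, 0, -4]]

Expansion along first row:
det = 0·det([[3,2],[0,-4]]) - 3·det([[0,2],[-2,-4]]) + 4·det([[0,3],[-2,0]])
    = 0·(3·-4 - 2·0) - 3·(0·-4 - 2·-2) + 4·(0·0 - 3·-2)
    = 0·-12 - 3·4 + 4·6
    = 0 + -12 + 24 = 12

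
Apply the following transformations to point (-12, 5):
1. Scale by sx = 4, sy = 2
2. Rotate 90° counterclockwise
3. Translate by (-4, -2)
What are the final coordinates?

Step 1: Scale → (-48, 10)
Step 2: Rotate 90° → (-10, -48)
Step 3: Translate → (-14, -50)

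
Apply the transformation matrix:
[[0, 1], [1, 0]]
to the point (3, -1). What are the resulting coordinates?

Matrix multiplication:
[[0, 1], [1, 0]] × [3, -1]ᵀ
= [(0)(3) + (1)(-1), (1)(3) + (0)(-1)]ᵀ
= [-1, 3]ᵀ
Result: (-1, 3)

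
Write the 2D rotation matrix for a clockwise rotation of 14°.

Rotation matrix formula: [[cos θ, -sin θ], [sin θ, cos θ]]
A clockwise rotation by 14° is equivalent to a counterclockwise rotation by -14°.
For θ = -14°:
cos(-14°) = 0.9703
sin(-14°) = -0.2419
Result: [[0.9703, 0.2419], [-0.2419, 0.9703]]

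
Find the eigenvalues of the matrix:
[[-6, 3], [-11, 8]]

Characteristic equation: det(A - λI) = 0
λ² - (trace)λ + (det) = 0
trace = -6 + 8 = 2, det = (-6)(8) - (3)(-11) = -15
λ² - (2)λ + (-15) = 0
λ = (2 ± √((2)² - 4·(-15))) / 2 = (2 ± √64) / 2
Solving: λ = -3, 5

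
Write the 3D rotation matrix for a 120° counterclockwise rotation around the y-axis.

Rotation matrix for counterclockwise 120° around y-axis:
cos(120°) = -1/2, sin(120°) = √3/2
Result: [[-1/2, 0, √3/2], [0, 1, 0], [-√3/2, 0, -1/2]]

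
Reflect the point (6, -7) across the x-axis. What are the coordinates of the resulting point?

Reflection across x-axis: (6, -7) → (6, 7)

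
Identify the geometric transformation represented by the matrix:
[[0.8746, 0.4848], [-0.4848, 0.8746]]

This matrix represents: rotation by 331° counterclockwise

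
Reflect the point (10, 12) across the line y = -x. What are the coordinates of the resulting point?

Reflection across line y = -x: (10, 12) → (-12, -10)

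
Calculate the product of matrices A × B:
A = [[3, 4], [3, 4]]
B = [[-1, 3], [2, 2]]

Matrix multiplication:
C[0][0] = 3×-1 + 4×2 = 5
C[0][1] = 3×3 + 4×2 = 17
C[1][0] = 3×-1 + 4×2 = 5
C[1][1] = 3×3 + 4×2 = 17
Result: [[5, 17], [5, 17]]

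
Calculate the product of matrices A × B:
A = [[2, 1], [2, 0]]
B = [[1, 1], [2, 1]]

Matrix multiplication:
C[0][0] = 2×1 + 1×2 = 4
C[0][1] = 2×1 + 1×1 = 3
C[1][0] = 2×1 + 0×2 = 2
C[1][1] = 2×1 + 0×1 = 2
Result: [[4, 3], [2, 2]]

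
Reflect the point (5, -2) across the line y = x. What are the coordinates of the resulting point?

Reflection across line y = x: (5, -2) → (-2, 5)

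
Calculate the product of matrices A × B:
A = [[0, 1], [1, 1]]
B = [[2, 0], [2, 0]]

Matrix multiplication:
C[0][0] = 0×2 + 1×2 = 2
C[0][1] = 0×0 + 1×0 = 0
C[1][0] = 1×2 + 1×2 = 4
C[1][1] = 1×0 + 1×0 = 0
Result: [[2, 0], [4, 0]]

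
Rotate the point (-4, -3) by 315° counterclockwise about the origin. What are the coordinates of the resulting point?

Rotation matrix for 315°: [[cos 315°, -sin 315°], [sin 315°, cos 315°]] ≈ [[0.707107, 0.707107], [-0.707107, 0.707107]]
[[0.707107, 0.707107], [-0.707107, 0.707107]] × [-4, -3]ᵀ ≈ [-4.9497, 0.7071]ᵀ
Result: (-4.9497, 0.7071)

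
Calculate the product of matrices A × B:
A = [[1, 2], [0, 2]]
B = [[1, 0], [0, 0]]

Matrix multiplication:
C[0][0] = 1×1 + 2×0 = 1
C[0][1] = 1×0 + 2×0 = 0
C[1][0] = 0×1 + 2×0 = 0
C[1][1] = 0×0 + 2×0 = 0
Result: [[1, 0], [0, 0]]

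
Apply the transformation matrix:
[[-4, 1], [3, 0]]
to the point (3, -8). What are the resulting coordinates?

Matrix multiplication:
[[-4, 1], [3, 0]] × [3, -8]ᵀ
= [(-4)(3) + (1)(-8), (3)(3) + (0)(-8)]ᵀ
= [-20, 9]ᵀ
Result: (-20, 9)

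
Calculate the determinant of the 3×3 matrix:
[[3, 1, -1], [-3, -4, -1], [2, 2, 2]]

Expansion along first row:
det = 3·det([[-4,-1],[2,2]]) - 1·det([[-3,-1],[2,2]]) + -1·det([[-3,-4],[2,2]])
    = 3·(-4·2 - -1·2) - 1·(-3·2 - -1·2) + -1·(-3·2 - -4·2)
    = 3·-6 - 1·-4 + -1·2
    = -18 + 4 + -2 = -16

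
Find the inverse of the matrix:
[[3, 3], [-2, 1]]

For [[a,b],[c,d]], inverse = (1/det)·[[d,-b],[-c,a]]
det = (3)(1) - (3)(-2) = 3 - -6 = 9
Inverse = (1/9)·[[1, -3], [2, 3]]
= [[1/9, -1/3], [2/9, 1/3]]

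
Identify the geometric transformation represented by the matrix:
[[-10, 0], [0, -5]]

This matrix represents: non-uniform scaling by sx = -10, sy = -5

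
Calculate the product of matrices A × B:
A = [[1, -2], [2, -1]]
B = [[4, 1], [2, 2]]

Matrix multiplication:
C[0][0] = 1×4 + -2×2 = 0
C[0][1] = 1×1 + -2×2 = -3
C[1][0] = 2×4 + -1×2 = 6
C[1][1] = 2×1 + -1×2 = 0
Result: [[0, -3], [6, 0]]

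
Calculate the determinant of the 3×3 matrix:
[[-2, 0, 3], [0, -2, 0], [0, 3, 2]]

Expansion along first row:
det = -2·det([[-2,0],[3,2]]) - 0·det([[0,0],[0,2]]) + 3·det([[0,-2],[0,3]])
    = -2·(-2·2 - 0·3) - 0·(0·2 - 0·0) + 3·(0·3 - -2·0)
    = -2·-4 - 0·0 + 3·0
    = 8 + 0 + 0 = 8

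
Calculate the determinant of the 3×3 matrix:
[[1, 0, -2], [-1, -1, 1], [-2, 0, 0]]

Expansion along first row:
det = 1·det([[-1,1],[0,0]]) - 0·det([[-1,1],[-2,0]]) + -2·det([[-1,-1],[-2,0]])
    = 1·(-1·0 - 1·0) - 0·(-1·0 - 1·-2) + -2·(-1·0 - -1·-2)
    = 1·0 - 0·2 + -2·-2
    = 0 + 0 + 4 = 4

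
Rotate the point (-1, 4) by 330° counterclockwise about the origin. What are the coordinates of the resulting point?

Rotation matrix for 330°: [[cos 330°, -sin 330°], [sin 330°, cos 330°]] ≈ [[0.866025, 0.500000], [-0.500000, 0.866025]]
[[0.866025, 0.500000], [-0.500000, 0.866025]] × [-1, 4]ᵀ ≈ [1.1340, 3.9641]ᵀ
Result: (1.1340, 3.9641)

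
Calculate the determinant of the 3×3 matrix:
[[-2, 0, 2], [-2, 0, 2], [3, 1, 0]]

Expansion along first row:
det = -2·det([[0,2],[1,0]]) - 0·det([[-2,2],[3,0]]) + 2·det([[-2,0],[3,1]])
    = -2·(0·0 - 2·1) - 0·(-2·0 - 2·3) + 2·(-2·1 - 0·3)
    = -2·-2 - 0·-6 + 2·-2
    = 4 + 0 + -4 = 0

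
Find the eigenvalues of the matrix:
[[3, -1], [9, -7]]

Characteristic equation: det(A - λI) = 0
λ² - (trace)λ + (det) = 0
trace = 3 + -7 = -4, det = (3)(-7) - (-1)(9) = -12
λ² - (-4)λ + (-12) = 0
λ = (-4 ± √((-4)² - 4·(-12))) / 2 = (-4 ± √64) / 2
Solving: λ = -6, 2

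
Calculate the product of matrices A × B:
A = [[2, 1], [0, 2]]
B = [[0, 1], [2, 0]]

Matrix multiplication:
C[0][0] = 2×0 + 1×2 = 2
C[0][1] = 2×1 + 1×0 = 2
C[1][0] = 0×0 + 2×2 = 4
C[1][1] = 0×1 + 2×0 = 0
Result: [[2, 2], [4, 0]]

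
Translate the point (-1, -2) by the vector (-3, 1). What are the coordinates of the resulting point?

Translation by (-3, 1) (homogeneous matrix [[1, 0, -3], [0, 1, 1], [0, 0, 1]]):
x' = -1 + -3 = -4
y' = -2 + 1 = -1
Result: (-4, -1)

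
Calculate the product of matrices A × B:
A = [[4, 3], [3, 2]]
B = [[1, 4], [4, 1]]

Matrix multiplication:
C[0][0] = 4×1 + 3×4 = 16
C[0][1] = 4×4 + 3×1 = 19
C[1][0] = 3×1 + 2×4 = 11
C[1][1] = 3×4 + 2×1 = 14
Result: [[16, 19], [11, 14]]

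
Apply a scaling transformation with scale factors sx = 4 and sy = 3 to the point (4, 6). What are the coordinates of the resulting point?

Scaling matrix:
[[4, 0], [0, 3]]
Result: (4 × 4, 6 × 3) = (16, 18)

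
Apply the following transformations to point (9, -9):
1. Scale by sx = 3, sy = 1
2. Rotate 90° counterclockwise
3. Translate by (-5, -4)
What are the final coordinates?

Step 1: Scale → (27, -9)
Step 2: Rotate 90° → (9, 27)
Step 3: Translate → (4, 23)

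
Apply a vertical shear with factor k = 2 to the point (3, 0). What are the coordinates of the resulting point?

Shear matrix for vertical shear with factor k = 2:
[[1, 0], [2, 1]]
Result: (3, 0) → (3, 6)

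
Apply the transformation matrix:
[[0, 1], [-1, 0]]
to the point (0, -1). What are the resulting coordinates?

Matrix multiplication:
[[0, 1], [-1, 0]] × [0, -1]ᵀ
= [(0)(0) + (1)(-1), (-1)(0) + (0)(-1)]ᵀ
= [-1, 0]ᵀ
Result: (-1, 0)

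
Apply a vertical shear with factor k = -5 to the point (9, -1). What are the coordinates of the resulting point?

Shear matrix for vertical shear with factor k = -5:
[[1, 0], [-5, 1]]
Result: (9, -1) → (9, -46)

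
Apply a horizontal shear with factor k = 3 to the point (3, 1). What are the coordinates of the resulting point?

Shear matrix for horizontal shear with factor k = 3:
[[1, 3], [0, 1]]
Result: (3, 1) → (6, 1)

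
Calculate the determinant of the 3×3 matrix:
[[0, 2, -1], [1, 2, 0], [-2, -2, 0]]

Expansion along first row:
det = 0·det([[2,0],[-2,0]]) - 2·det([[1,0],[-2,0]]) + -1·det([[1,2],[-2,-2]])
    = 0·(2·0 - 0·-2) - 2·(1·0 - 0·-2) + -1·(1·-2 - 2·-2)
    = 0·0 - 2·0 + -1·2
    = 0 + 0 + -2 = -2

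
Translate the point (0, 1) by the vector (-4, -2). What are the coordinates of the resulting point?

Translation by (-4, -2) (homogeneous matrix [[1, 0, -4], [0, 1, -2], [0, 0, 1]]):
x' = 0 + -4 = -4
y' = 1 + -2 = -1
Result: (-4, -1)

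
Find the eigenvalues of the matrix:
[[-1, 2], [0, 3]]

Characteristic equation: det(A - λI) = 0
λ² - (trace)λ + (det) = 0
trace = -1 + 3 = 2, det = (-1)(3) - (2)(0) = -3
λ² - (2)λ + (-3) = 0
λ = (2 ± √((2)² - 4·(-3))) / 2 = (2 ± √16) / 2
Solving: λ = -1, 3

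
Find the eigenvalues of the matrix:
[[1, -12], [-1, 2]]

Characteristic equation: det(A - λI) = 0
λ² - (trace)λ + (det) = 0
trace = 1 + 2 = 3, det = (1)(2) - (-12)(-1) = -10
λ² - (3)λ + (-10) = 0
λ = (3 ± √((3)² - 4·(-10))) / 2 = (3 ± √49) / 2
Solving: λ = -2, 5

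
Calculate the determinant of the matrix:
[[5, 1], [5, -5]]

For a 2×2 matrix [[a, b], [c, d]], det = ad - bc
det = (5)(-5) - (1)(5) = -25 - 5 = -30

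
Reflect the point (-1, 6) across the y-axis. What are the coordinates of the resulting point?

Reflection across y-axis: (-1, 6) → (1, 6)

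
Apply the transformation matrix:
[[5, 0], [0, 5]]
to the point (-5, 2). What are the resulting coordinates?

Matrix multiplication:
[[5, 0], [0, 5]] × [-5, 2]ᵀ
= [(5)(-5) + (0)(2), (0)(-5) + (5)(2)]ᵀ
= [-25, 10]ᵀ
Result: (-25, 10)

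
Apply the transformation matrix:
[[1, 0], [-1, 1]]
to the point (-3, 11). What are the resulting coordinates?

Matrix multiplication:
[[1, 0], [-1, 1]] × [-3, 11]ᵀ
= [(1)(-3) + (0)(11), (-1)(-3) + (1)(11)]ᵀ
= [-3, 14]ᵀ
Result: (-3, 14)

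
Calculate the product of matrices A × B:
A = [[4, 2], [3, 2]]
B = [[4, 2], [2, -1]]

Matrix multiplication:
C[0][0] = 4×4 + 2×2 = 20
C[0][1] = 4×2 + 2×-1 = 6
C[1][0] = 3×4 + 2×2 = 16
C[1][1] = 3×2 + 2×-1 = 4
Result: [[20, 6], [16, 4]]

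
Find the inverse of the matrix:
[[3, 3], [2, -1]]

For [[a,b],[c,d]], inverse = (1/det)·[[d,-b],[-c,a]]
det = (3)(-1) - (3)(2) = -3 - 6 = -9
Inverse = (1/-9)·[[-1, -3], [-2, 3]]
= [[1/9, 1/3], [2/9, -1/3]]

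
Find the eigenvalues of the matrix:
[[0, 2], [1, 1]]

Characteristic equation: det(A - λI) = 0
λ² - (trace)λ + (det) = 0
trace = 0 + 1 = 1, det = (0)(1) - (2)(1) = -2
λ² - (1)λ + (-2) = 0
λ = (1 ± √((1)² - 4·(-2))) / 2 = (1 ± √9) / 2
Solving: λ = -1, 2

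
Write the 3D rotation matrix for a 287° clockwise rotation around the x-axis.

Rotation matrix for clockwise 287° around x-axis:
A clockwise rotation by 287° is a counterclockwise rotation by -287°.
cos(-287°) = 0.2924, sin(-287°) = 0.9563
Result: [[1, 0, 0], [0, 0.2924, -0.9563], [0, 0.9563, 0.2924]]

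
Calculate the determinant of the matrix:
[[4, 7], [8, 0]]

For a 2×2 matrix [[a, b], [c, d]], det = ad - bc
det = (4)(0) - (7)(8) = 0 - 56 = -56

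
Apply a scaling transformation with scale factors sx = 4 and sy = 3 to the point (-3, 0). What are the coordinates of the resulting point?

Scaling matrix:
[[4, 0], [0, 3]]
Result: (-3 × 4, 0 × 3) = (-12, 0)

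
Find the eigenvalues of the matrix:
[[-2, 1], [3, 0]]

Characteristic equation: det(A - λI) = 0
λ² - (trace)λ + (det) = 0
trace = -2 + 0 = -2, det = (-2)(0) - (1)(3) = -3
λ² - (-2)λ + (-3) = 0
λ = (-2 ± √((-2)² - 4·(-3))) / 2 = (-2 ± √16) / 2
Solving: λ = -3, 1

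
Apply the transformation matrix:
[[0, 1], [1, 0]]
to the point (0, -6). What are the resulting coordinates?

Matrix multiplication:
[[0, 1], [1, 0]] × [0, -6]ᵀ
= [(0)(0) + (1)(-6), (1)(0) + (0)(-6)]ᵀ
= [-6, 0]ᵀ
Result: (-6, 0)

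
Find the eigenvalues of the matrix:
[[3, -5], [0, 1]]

Characteristic equation: det(A - λI) = 0
λ² - (trace)λ + (det) = 0
trace = 3 + 1 = 4, det = (3)(1) - (-5)(0) = 3
λ² - (4)λ + (3) = 0
λ = (4 ± √((4)² - 4·(3))) / 2 = (4 ± √4) / 2
Solving: λ = 1, 3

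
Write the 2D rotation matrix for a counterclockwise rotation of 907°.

Rotation matrix formula: [[cos θ, -sin θ], [sin θ, cos θ]]
For θ = 907°:
cos(907°) = -0.9925
sin(907°) = -0.1219
Result: [[-0.9925, 0.1219], [-0.1219, -0.9925]]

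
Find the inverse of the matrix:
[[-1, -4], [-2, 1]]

For [[a,b],[c,d]], inverse = (1/det)·[[d,-b],[-c,a]]
det = (-1)(1) - (-4)(-2) = -1 - 8 = -9
Inverse = (1/-9)·[[1, 4], [2, -1]]
= [[-1/9, -4/9], [-2/9, 1/9]]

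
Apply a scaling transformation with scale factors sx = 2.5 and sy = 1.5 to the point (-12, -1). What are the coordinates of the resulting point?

Scaling matrix:
[[2.50, 0], [0, 1.50]]
Result: (-12 × 2.5, -1 × 1.5) = (-30, -1.5)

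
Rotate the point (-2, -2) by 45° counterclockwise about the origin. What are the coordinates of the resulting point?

Rotation matrix for 45°: [[cos 45°, -sin 45°], [sin 45°, cos 45°]] ≈ [[0.707107, -0.707107], [0.707107, 0.707107]]
[[0.707107, -0.707107], [0.707107, 0.707107]] × [-2, -2]ᵀ ≈ [0, -2.8284]ᵀ
Result: (0, -2.8284)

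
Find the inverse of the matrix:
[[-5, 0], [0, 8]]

For [[a,b],[c,d]], inverse = (1/det)·[[d,-b],[-c,a]]
det = (-5)(8) - (0)(0) = -40 - 0 = -40
Inverse = (1/-40)·[[8, 0], [0, -5]]
= [[-1/5, 0], [0, 1/8]]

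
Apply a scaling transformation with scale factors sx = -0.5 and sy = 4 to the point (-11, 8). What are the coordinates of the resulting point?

Scaling matrix:
[[-0.50, 0], [0, 4]]
Result: (-11 × -0.5, 8 × 4) = (5.5, 32)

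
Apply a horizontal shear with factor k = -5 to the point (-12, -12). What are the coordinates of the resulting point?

Shear matrix for horizontal shear with factor k = -5:
[[1, -5], [0, 1]]
Result: (-12, -12) → (48, -12)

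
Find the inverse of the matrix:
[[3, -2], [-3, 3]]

For [[a,b],[c,d]], inverse = (1/det)·[[d,-b],[-c,a]]
det = (3)(3) - (-2)(-3) = 9 - 6 = 3
Inverse = (1/3)·[[3, 2], [3, 3]]
= [[1, 2/3], [1, 1]]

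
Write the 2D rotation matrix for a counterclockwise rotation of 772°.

Rotation matrix formula: [[cos θ, -sin θ], [sin θ, cos θ]]
For θ = 772°:
cos(772°) = 0.6157
sin(772°) = 0.7880
Result: [[0.6157, -0.7880], [0.7880, 0.6157]]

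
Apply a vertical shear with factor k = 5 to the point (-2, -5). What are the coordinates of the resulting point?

Shear matrix for vertical shear with factor k = 5:
[[1, 0], [5, 1]]
Result: (-2, -5) → (-2, -15)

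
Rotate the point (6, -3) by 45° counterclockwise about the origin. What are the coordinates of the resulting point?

Rotation matrix for 45°: [[cos 45°, -sin 45°], [sin 45°, cos 45°]] ≈ [[0.707107, -0.707107], [0.707107, 0.707107]]
[[0.707107, -0.707107], [0.707107, 0.707107]] × [6, -3]ᵀ ≈ [6.3640, 2.1213]ᵀ
Result: (6.3640, 2.1213)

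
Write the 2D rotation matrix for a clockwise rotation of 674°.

Rotation matrix formula: [[cos θ, -sin θ], [sin θ, cos θ]]
A clockwise rotation by 674° is equivalent to a counterclockwise rotation by -674°.
For θ = -674°:
cos(-674°) = 0.6947
sin(-674°) = 0.7193
Result: [[0.6947, -0.7193], [0.7193, 0.6947]]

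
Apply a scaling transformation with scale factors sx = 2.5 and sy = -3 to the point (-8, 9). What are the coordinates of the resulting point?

Scaling matrix:
[[2.50, 0], [0, -3]]
Result: (-8 × 2.5, 9 × -3) = (-20, -27)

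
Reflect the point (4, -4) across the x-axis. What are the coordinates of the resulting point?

Reflection across x-axis: (4, -4) → (4, 4)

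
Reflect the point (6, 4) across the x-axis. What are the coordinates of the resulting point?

Reflection across x-axis: (6, 4) → (6, -4)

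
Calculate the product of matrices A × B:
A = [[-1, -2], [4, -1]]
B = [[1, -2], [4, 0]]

Matrix multiplication:
C[0][0] = -1×1 + -2×4 = -9
C[0][1] = -1×-2 + -2×0 = 2
C[1][0] = 4×1 + -1×4 = 0
C[1][1] = 4×-2 + -1×0 = -8
Result: [[-9, 2], [0, -8]]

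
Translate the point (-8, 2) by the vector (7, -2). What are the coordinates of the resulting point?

Translation by (7, -2) (homogeneous matrix [[1, 0, 7], [0, 1, -2], [0, 0, 1]]):
x' = -8 + 7 = -1
y' = 2 + -2 = 0
Result: (-1, 0)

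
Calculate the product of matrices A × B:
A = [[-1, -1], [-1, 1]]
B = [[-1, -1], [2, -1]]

Matrix multiplication:
C[0][0] = -1×-1 + -1×2 = -1
C[0][1] = -1×-1 + -1×-1 = 2
C[1][0] = -1×-1 + 1×2 = 3
C[1][1] = -1×-1 + 1×-1 = 0
Result: [[-1, 2], [3, 0]]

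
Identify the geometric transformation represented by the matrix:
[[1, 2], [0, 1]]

This matrix represents: horizontal shear with factor 2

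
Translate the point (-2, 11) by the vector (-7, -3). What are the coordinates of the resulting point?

Translation by (-7, -3) (homogeneous matrix [[1, 0, -7], [0, 1, -3], [0, 0, 1]]):
x' = -2 + -7 = -9
y' = 11 + -3 = 8
Result: (-9, 8)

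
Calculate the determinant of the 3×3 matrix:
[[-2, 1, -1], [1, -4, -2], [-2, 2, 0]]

Expansion along first row:
det = -2·det([[-4,-2],[2,0]]) - 1·det([[1,-2],[-2,0]]) + -1·det([[1,-4],[-2,2]])
    = -2·(-4·0 - -2·2) - 1·(1·0 - -2·-2) + -1·(1·2 - -4·-2)
    = -2·4 - 1·-4 + -1·-6
    = -8 + 4 + 6 = 2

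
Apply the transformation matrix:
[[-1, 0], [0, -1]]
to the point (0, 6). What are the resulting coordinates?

Matrix multiplication:
[[-1, 0], [0, -1]] × [0, 6]ᵀ
= [(-1)(0) + (0)(6), (0)(0) + (-1)(6)]ᵀ
= [0, -6]ᵀ
Result: (0, -6)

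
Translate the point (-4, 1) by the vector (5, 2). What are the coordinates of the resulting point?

Translation by (5, 2) (homogeneous matrix [[1, 0, 5], [0, 1, 2], [0, 0, 1]]):
x' = -4 + 5 = 1
y' = 1 + 2 = 3
Result: (1, 3)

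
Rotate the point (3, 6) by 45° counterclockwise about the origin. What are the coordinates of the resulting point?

Rotation matrix for 45°: [[cos 45°, -sin 45°], [sin 45°, cos 45°]] ≈ [[0.707107, -0.707107], [0.707107, 0.707107]]
[[0.707107, -0.707107], [0.707107, 0.707107]] × [3, 6]ᵀ ≈ [-2.1213, 6.3640]ᵀ
Result: (-2.1213, 6.3640)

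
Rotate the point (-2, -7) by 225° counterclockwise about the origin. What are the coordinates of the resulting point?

Rotation matrix for 225°: [[cos 225°, -sin 225°], [sin 225°, cos 225°]] ≈ [[-0.707107, 0.707107], [-0.707107, -0.707107]]
[[-0.707107, 0.707107], [-0.707107, -0.707107]] × [-2, -7]ᵀ ≈ [-3.5355, 6.3640]ᵀ
Result: (-3.5355, 6.3640)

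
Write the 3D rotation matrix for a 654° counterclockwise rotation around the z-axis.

Rotation matrix for counterclockwise 654° around z-axis:
cos(654°) = 0.4067, sin(654°) = -0.9135
Result: [[0.4067, 0.9135, 0], [-0.9135, 0.4067, 0], [0, 0, 1]]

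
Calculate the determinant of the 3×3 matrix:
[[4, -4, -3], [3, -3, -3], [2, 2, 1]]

Expansion along first row:
det = 4·det([[-3,-3],[2,1]]) - -4·det([[3,-3],[2,1]]) + -3·det([[3,-3],[2,2]])
    = 4·(-3·1 - -3·2) - -4·(3·1 - -3·2) + -3·(3·2 - -3·2)
    = 4·3 - -4·9 + -3·12
    = 12 + 36 + -36 = 12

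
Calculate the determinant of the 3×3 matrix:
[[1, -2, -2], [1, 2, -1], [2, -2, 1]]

Expansion along first row:
det = 1·det([[2,-1],[-2,1]]) - -2·det([[1,-1],[2,1]]) + -2·det([[1,2],[2,-2]])
    = 1·(2·1 - -1·-2) - -2·(1·1 - -1·2) + -2·(1·-2 - 2·2)
    = 1·0 - -2·3 + -2·-6
    = 0 + 6 + 12 = 18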